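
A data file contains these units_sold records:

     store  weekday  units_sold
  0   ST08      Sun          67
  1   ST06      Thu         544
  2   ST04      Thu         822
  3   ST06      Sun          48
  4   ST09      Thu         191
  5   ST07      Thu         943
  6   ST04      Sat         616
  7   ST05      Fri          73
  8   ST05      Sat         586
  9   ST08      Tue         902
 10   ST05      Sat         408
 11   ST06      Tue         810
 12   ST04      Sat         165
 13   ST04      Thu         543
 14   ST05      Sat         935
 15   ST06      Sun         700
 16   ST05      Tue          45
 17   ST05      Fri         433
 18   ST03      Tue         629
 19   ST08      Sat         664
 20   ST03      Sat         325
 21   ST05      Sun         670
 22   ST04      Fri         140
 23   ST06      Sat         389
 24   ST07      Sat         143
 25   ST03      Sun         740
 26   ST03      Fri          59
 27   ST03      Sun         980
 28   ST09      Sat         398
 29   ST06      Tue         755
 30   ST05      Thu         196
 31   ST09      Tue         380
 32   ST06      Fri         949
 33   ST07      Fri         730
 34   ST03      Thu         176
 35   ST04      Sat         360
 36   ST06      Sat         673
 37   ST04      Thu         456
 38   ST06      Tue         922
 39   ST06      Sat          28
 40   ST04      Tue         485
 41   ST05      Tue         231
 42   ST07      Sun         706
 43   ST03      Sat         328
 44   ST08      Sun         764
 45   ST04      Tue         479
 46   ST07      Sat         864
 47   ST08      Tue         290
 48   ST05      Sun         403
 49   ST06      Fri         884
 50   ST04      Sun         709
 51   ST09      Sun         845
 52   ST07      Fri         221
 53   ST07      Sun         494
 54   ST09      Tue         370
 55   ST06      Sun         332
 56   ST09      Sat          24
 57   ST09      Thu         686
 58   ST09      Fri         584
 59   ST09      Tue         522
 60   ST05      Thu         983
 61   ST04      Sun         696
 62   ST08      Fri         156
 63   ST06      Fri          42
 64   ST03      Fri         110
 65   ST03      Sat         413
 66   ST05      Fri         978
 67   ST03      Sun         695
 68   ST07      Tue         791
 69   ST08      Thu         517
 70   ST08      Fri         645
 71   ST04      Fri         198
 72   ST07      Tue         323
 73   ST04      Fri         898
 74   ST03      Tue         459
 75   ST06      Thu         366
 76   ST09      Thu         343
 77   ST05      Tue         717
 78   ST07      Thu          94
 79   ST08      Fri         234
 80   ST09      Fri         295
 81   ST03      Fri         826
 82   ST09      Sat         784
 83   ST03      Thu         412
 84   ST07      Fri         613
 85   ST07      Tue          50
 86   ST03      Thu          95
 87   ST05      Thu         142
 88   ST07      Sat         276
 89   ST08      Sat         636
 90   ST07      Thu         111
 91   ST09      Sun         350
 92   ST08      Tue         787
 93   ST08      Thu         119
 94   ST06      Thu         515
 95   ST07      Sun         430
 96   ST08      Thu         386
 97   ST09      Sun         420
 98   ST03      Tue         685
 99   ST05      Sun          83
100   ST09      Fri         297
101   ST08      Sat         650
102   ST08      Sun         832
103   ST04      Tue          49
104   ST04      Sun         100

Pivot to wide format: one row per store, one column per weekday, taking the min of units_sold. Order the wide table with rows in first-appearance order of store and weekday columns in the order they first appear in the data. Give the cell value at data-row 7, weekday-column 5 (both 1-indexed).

459

With rows in first-appearance order of store, row 7 is store=ST03. weekday columns in first-appearance order: Sun, Thu, Sat, Fri, Tue; column 5 is Tue.
Long rows with store=ST03, weekday=Tue: min(629, 459, 685) = 459.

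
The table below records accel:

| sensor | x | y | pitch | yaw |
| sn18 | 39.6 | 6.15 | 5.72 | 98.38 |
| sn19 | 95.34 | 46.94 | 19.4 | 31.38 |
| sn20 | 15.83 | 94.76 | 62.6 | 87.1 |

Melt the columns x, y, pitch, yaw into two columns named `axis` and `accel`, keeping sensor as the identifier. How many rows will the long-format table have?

12

3 sensor values × 4 melted columns = 12 rows.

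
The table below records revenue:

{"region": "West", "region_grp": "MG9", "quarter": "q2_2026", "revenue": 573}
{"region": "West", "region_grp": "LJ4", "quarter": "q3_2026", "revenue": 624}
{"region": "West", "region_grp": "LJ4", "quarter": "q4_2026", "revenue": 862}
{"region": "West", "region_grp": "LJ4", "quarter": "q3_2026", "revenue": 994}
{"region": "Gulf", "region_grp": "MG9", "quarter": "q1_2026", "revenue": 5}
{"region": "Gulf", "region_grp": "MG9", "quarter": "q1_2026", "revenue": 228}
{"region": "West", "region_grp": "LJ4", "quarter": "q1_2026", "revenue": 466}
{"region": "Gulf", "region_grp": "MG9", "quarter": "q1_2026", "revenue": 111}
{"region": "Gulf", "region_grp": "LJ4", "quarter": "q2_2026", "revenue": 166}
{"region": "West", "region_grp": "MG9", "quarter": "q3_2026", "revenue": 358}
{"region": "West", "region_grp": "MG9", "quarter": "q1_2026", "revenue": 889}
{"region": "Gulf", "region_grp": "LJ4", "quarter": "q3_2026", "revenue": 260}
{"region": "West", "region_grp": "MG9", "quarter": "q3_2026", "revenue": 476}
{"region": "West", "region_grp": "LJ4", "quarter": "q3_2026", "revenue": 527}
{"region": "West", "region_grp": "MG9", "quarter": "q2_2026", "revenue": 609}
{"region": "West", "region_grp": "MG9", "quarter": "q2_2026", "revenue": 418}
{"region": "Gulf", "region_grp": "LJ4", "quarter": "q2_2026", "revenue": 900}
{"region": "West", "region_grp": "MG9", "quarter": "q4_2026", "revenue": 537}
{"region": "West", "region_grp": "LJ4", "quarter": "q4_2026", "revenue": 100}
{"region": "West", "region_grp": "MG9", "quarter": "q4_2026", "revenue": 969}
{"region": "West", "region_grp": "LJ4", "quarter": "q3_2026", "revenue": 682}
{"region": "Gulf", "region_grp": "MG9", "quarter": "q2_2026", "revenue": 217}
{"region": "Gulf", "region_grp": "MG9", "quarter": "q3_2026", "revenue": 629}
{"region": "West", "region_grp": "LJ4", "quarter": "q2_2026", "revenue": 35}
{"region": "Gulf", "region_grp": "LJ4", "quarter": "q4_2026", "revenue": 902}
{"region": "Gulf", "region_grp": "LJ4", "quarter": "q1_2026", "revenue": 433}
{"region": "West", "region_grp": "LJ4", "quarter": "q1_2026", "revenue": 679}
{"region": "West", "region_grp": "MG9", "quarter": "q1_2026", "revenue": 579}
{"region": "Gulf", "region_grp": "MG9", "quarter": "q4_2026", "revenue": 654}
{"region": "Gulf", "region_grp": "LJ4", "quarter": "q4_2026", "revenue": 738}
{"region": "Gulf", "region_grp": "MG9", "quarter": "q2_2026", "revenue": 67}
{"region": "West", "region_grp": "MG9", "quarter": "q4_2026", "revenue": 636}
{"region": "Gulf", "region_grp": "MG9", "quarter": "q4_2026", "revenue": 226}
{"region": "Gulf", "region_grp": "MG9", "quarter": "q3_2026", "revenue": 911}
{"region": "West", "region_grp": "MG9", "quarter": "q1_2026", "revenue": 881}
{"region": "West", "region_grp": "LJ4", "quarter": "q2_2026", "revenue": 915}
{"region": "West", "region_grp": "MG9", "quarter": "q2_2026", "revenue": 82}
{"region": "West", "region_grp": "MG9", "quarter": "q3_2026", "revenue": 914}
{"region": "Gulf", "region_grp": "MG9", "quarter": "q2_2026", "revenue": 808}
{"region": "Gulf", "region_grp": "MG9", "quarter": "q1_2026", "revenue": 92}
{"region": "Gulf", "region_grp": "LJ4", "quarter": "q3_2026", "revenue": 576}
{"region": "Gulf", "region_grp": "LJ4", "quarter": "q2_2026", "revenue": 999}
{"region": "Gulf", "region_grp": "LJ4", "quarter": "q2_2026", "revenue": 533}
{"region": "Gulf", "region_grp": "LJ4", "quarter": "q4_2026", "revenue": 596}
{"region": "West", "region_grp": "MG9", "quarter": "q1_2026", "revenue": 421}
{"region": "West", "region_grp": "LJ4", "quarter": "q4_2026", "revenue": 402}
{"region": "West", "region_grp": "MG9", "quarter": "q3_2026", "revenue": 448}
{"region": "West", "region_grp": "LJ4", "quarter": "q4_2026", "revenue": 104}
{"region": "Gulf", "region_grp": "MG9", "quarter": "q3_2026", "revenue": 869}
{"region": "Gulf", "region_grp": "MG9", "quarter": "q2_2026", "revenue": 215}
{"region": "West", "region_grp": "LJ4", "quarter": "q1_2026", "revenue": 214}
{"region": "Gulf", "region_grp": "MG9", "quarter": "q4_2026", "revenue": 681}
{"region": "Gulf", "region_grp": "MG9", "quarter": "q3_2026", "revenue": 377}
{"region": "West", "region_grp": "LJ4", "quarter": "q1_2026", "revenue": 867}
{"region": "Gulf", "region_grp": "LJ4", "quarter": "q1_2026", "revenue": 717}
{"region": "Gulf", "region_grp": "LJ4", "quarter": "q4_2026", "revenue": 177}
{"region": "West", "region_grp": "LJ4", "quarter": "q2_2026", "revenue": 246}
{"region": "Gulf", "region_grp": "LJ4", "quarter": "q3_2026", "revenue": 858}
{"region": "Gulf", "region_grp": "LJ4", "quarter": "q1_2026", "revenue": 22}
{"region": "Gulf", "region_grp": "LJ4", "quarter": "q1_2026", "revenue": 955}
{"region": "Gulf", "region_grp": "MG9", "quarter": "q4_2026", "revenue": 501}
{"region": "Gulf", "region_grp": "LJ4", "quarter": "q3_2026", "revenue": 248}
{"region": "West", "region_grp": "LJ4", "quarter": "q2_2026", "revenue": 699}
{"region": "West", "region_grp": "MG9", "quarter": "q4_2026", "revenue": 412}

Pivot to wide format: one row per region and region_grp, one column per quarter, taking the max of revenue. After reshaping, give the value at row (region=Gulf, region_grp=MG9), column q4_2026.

681

Rows with region=Gulf, region_grp=MG9 and quarter=q4_2026: revenue values are 654, 226, 681, 501.
max(654, 226, 681, 501) = 681.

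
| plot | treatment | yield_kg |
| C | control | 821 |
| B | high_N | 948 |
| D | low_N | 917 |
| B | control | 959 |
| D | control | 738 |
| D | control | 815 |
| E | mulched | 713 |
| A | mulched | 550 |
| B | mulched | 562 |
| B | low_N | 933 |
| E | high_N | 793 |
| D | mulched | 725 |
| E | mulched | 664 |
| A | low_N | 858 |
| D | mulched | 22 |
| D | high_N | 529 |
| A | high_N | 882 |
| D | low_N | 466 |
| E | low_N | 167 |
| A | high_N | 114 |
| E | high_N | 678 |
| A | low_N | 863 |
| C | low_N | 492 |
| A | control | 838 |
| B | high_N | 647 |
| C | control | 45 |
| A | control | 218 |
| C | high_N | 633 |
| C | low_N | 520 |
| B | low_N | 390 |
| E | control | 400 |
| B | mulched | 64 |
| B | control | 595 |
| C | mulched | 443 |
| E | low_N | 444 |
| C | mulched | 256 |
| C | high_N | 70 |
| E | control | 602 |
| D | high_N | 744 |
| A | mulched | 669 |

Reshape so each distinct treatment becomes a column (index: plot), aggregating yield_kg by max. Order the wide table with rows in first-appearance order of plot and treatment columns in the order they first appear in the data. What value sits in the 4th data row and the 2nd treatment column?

With rows in first-appearance order of plot, row 4 is plot=E. treatment columns in first-appearance order: control, high_N, low_N, mulched; column 2 is high_N.
Long rows with plot=E, treatment=high_N: max(793, 678) = 793.

793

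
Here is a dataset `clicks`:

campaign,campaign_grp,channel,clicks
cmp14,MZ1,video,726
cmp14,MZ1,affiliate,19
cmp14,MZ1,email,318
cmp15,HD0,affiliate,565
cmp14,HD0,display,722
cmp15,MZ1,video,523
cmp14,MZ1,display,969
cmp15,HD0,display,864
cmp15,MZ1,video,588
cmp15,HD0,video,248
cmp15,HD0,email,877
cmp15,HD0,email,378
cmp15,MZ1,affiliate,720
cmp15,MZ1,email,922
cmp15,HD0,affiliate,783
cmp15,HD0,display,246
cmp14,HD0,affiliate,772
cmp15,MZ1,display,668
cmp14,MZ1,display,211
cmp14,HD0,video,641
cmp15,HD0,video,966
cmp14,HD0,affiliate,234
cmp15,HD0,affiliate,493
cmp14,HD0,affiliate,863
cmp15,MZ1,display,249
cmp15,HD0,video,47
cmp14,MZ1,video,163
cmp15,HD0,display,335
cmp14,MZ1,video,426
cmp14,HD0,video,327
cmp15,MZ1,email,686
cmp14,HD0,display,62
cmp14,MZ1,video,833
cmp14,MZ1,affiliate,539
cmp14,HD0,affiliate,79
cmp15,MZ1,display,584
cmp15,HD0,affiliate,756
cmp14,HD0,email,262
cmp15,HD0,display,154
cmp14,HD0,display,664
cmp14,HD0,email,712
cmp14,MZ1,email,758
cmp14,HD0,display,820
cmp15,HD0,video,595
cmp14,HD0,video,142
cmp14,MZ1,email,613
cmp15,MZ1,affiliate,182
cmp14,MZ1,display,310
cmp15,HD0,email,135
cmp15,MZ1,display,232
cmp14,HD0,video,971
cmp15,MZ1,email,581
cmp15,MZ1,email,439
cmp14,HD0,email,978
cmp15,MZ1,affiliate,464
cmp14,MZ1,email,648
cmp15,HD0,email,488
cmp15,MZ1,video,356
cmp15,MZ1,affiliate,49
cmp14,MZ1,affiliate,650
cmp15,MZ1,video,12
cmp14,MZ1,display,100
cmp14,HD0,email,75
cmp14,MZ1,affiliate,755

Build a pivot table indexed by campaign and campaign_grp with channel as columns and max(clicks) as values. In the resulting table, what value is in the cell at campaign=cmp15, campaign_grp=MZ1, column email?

Rows with campaign=cmp15, campaign_grp=MZ1 and channel=email: clicks values are 922, 686, 581, 439.
max(922, 686, 581, 439) = 922.

922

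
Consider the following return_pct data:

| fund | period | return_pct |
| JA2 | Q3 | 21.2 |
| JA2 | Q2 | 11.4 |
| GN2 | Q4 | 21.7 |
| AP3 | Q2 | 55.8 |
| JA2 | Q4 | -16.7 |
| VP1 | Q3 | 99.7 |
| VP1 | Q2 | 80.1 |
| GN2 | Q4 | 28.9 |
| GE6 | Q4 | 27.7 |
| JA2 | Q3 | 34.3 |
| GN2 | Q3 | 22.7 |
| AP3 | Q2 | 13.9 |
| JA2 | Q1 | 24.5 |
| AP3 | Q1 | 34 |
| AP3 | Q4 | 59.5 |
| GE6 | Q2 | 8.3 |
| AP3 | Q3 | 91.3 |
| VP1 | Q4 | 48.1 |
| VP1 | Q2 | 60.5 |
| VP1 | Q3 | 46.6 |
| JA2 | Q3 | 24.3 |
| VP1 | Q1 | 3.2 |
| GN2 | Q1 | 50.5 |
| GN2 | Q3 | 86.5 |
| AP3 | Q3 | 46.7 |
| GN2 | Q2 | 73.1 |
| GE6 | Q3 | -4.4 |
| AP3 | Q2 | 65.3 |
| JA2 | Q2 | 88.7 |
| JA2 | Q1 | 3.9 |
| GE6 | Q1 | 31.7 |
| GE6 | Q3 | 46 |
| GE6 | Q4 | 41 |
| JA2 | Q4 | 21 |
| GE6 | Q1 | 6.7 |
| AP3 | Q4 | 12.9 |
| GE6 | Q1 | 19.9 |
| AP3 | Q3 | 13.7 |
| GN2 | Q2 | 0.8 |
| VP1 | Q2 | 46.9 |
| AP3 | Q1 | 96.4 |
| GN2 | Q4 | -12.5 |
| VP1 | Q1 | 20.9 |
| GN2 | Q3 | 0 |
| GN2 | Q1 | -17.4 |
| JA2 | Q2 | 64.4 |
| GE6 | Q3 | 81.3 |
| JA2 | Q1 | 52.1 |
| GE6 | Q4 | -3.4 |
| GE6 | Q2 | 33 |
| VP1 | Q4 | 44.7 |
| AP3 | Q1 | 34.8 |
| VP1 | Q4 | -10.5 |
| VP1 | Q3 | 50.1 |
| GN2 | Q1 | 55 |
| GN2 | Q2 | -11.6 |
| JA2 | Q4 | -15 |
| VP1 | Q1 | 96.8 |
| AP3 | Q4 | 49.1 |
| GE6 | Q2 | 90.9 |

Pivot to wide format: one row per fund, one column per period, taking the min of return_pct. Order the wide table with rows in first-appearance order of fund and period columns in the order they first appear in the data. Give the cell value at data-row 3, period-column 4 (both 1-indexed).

34

With rows in first-appearance order of fund, row 3 is fund=AP3. period columns in first-appearance order: Q3, Q2, Q4, Q1; column 4 is Q1.
Long rows with fund=AP3, period=Q1: min(34, 96.4, 34.8) = 34.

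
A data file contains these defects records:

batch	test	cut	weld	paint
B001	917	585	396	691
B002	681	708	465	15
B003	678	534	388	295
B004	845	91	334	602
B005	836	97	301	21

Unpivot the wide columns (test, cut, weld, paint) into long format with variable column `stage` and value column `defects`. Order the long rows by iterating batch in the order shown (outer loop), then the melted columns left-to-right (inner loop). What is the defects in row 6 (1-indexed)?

20 rows total (5 × 4). Row 6: index ⌊(6-1)/4⌋ = 1 into batch → B002; (6-1) mod 4 = 1 into the melted columns → cut.
So row 6 is (B002, cut, 708); defects = 708.

708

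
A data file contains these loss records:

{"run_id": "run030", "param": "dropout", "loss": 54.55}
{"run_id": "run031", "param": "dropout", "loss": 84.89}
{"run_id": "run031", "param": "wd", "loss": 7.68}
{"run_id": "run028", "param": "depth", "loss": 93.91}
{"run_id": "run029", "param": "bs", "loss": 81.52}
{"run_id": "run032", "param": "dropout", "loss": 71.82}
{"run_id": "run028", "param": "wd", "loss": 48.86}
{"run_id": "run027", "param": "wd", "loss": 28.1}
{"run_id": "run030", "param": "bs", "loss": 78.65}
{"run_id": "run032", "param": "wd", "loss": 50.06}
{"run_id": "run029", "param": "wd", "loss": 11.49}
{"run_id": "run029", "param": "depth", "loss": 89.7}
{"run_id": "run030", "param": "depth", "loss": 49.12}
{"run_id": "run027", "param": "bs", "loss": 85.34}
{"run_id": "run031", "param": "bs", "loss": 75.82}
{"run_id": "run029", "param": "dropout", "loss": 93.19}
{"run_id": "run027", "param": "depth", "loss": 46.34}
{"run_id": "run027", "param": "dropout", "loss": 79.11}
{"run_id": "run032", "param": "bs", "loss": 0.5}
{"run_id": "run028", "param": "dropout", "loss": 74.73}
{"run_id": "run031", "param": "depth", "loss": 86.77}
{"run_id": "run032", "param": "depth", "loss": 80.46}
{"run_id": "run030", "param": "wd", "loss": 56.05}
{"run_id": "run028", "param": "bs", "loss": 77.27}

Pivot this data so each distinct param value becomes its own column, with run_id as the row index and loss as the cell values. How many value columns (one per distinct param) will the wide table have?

4

4 distinct param values: dropout, bs, wd, depth.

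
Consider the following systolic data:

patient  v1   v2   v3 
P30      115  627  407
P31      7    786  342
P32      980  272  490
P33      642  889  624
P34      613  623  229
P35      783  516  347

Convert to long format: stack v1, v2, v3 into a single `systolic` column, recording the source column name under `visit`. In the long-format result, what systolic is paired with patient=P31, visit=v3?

342

Unpivoting turns each (patient, wide-column) pair into one long row.
The wide cell at row P31, column v3 holds 342, so the long row (P31, v3) has systolic=342.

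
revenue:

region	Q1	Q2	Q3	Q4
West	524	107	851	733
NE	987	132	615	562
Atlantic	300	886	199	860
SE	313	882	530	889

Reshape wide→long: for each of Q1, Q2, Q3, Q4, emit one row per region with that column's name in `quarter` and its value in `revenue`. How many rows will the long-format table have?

4 region values × 4 melted columns = 16 rows.

16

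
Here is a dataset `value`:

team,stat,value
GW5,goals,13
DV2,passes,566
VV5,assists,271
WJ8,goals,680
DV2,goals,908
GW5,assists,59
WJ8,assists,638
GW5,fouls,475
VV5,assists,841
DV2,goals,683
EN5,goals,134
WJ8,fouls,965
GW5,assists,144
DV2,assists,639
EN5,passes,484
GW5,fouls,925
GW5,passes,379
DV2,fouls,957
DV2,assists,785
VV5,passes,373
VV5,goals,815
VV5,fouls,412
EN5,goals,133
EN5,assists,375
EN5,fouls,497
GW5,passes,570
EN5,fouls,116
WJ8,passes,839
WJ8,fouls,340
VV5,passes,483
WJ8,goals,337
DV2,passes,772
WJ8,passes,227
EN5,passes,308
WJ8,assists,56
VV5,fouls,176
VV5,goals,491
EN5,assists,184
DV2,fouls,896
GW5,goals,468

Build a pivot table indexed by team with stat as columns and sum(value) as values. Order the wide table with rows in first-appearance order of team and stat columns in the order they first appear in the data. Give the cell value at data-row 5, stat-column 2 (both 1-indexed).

792

With rows in first-appearance order of team, row 5 is team=EN5. stat columns in first-appearance order: goals, passes, assists, fouls; column 2 is passes.
Long rows with team=EN5, stat=passes: 484 + 308 = 792.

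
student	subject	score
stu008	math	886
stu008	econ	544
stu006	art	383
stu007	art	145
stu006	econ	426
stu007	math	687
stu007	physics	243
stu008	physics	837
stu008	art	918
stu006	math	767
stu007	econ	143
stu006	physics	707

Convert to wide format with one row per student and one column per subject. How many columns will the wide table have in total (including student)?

5

1 column for student plus 4 distinct subject values → 5 columns.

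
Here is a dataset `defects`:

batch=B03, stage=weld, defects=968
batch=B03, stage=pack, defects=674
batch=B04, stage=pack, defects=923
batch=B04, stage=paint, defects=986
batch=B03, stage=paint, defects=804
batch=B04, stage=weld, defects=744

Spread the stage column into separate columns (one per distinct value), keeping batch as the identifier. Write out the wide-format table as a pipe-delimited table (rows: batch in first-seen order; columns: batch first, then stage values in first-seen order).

| batch | weld | pack | paint |
| B03 | 968 | 674 | 804 |
| B04 | 744 | 923 | 986 |

Columns: batch plus the 3 distinct stage values (weld, pack, paint).
For example, row B03 column weld takes defects=968 from the long row (B03, weld).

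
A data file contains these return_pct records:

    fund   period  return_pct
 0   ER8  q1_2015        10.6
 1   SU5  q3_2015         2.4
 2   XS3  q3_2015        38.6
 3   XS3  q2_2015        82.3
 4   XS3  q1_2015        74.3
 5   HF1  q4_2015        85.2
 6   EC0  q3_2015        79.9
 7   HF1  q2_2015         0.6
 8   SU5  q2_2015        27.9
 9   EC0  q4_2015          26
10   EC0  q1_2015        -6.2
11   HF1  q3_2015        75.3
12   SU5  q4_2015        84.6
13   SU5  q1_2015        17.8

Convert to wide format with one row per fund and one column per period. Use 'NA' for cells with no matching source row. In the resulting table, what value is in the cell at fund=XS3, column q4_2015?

No long-format row has fund=XS3 and period=q4_2015, so the cell is NA.

NA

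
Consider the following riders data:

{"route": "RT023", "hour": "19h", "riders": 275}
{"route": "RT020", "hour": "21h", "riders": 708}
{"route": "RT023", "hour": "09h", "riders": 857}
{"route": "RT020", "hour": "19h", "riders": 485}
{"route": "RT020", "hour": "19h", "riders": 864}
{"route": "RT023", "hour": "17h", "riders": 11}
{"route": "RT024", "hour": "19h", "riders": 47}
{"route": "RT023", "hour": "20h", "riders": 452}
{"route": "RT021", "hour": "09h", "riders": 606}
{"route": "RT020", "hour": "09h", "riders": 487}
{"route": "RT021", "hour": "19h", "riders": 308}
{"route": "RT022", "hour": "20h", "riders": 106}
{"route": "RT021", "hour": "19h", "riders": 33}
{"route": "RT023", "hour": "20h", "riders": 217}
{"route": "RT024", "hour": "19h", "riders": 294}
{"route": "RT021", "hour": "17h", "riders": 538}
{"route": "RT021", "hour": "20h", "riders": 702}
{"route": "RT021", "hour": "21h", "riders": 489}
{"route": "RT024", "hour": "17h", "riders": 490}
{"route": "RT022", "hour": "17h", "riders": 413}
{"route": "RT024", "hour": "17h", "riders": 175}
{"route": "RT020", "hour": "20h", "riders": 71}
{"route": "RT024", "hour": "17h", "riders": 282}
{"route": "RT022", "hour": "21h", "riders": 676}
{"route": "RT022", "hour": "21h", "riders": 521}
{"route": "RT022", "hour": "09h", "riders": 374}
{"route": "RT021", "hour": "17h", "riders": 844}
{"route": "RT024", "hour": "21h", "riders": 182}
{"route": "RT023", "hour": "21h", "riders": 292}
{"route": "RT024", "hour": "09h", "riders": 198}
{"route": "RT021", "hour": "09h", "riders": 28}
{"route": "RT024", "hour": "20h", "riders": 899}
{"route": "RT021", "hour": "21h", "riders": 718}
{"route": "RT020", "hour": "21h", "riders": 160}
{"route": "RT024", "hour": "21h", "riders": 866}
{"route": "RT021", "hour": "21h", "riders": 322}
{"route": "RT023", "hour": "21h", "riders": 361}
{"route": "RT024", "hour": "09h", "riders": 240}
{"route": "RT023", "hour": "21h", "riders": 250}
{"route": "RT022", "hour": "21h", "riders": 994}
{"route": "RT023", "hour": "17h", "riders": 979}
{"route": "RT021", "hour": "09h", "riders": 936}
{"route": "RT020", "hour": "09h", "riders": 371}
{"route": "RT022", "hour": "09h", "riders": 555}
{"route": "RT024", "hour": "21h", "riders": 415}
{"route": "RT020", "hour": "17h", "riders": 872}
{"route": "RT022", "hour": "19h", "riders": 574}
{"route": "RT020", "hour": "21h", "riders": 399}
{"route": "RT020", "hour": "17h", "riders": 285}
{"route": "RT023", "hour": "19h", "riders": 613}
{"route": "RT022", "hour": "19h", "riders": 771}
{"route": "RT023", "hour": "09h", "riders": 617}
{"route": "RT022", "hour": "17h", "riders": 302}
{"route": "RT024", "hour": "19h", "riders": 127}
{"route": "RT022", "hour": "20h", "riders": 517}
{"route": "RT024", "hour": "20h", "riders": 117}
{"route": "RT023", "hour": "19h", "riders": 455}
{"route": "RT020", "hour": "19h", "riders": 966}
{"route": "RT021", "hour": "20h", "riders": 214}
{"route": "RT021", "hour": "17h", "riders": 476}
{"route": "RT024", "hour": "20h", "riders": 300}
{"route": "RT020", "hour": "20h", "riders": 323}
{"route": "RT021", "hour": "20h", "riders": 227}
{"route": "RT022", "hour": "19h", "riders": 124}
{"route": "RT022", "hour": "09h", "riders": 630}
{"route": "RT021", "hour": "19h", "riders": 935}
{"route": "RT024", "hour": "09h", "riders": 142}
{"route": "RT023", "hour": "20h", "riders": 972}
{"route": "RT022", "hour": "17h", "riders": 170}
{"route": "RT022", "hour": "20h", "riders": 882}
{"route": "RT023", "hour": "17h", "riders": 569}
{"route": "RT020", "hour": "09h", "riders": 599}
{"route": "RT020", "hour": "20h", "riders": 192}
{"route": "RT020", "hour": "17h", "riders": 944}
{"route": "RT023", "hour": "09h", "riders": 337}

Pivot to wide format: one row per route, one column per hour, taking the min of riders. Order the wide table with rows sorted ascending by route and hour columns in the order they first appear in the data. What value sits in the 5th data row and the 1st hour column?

47

With rows sorted ascending by route, row 5 is route=RT024. hour columns in first-appearance order: 19h, 21h, 09h, 17h, 20h; column 1 is 19h.
Long rows with route=RT024, hour=19h: min(47, 294, 127) = 47.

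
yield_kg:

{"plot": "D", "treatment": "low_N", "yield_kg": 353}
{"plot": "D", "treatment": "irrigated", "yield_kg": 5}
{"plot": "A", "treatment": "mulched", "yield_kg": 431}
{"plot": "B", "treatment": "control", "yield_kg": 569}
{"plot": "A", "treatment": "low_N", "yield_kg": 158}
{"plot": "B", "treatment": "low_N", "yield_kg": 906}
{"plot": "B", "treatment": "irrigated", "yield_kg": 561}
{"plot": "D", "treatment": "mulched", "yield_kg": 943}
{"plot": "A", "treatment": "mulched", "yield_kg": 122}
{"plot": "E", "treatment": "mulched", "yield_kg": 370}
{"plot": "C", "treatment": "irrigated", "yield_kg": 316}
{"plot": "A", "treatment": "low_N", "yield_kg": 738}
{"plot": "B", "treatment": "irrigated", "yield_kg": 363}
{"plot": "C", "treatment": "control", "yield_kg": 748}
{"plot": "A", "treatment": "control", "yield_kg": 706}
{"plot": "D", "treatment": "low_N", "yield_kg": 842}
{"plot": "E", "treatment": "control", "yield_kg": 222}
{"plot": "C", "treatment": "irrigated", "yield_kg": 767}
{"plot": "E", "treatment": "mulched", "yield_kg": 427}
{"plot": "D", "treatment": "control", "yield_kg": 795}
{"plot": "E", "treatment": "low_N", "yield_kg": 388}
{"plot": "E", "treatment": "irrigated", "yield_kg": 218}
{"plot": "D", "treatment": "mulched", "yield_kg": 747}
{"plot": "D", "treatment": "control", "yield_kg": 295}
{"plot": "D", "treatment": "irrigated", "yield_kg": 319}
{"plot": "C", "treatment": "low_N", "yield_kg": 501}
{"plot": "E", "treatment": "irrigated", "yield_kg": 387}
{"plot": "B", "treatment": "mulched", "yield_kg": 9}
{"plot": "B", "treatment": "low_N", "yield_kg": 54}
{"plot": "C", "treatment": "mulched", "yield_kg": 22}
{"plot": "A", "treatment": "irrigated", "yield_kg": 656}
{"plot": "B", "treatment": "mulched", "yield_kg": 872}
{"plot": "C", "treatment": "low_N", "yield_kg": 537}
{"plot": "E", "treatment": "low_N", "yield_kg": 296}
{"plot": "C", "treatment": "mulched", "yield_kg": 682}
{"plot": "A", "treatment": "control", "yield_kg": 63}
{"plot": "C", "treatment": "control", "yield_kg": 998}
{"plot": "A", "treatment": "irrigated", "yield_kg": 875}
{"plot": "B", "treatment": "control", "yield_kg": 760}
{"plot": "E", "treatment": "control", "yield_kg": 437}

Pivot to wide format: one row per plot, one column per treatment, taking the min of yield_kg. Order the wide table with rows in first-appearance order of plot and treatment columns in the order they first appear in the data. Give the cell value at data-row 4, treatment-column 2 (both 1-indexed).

With rows in first-appearance order of plot, row 4 is plot=E. treatment columns in first-appearance order: low_N, irrigated, mulched, control; column 2 is irrigated.
Long rows with plot=E, treatment=irrigated: min(218, 387) = 218.

218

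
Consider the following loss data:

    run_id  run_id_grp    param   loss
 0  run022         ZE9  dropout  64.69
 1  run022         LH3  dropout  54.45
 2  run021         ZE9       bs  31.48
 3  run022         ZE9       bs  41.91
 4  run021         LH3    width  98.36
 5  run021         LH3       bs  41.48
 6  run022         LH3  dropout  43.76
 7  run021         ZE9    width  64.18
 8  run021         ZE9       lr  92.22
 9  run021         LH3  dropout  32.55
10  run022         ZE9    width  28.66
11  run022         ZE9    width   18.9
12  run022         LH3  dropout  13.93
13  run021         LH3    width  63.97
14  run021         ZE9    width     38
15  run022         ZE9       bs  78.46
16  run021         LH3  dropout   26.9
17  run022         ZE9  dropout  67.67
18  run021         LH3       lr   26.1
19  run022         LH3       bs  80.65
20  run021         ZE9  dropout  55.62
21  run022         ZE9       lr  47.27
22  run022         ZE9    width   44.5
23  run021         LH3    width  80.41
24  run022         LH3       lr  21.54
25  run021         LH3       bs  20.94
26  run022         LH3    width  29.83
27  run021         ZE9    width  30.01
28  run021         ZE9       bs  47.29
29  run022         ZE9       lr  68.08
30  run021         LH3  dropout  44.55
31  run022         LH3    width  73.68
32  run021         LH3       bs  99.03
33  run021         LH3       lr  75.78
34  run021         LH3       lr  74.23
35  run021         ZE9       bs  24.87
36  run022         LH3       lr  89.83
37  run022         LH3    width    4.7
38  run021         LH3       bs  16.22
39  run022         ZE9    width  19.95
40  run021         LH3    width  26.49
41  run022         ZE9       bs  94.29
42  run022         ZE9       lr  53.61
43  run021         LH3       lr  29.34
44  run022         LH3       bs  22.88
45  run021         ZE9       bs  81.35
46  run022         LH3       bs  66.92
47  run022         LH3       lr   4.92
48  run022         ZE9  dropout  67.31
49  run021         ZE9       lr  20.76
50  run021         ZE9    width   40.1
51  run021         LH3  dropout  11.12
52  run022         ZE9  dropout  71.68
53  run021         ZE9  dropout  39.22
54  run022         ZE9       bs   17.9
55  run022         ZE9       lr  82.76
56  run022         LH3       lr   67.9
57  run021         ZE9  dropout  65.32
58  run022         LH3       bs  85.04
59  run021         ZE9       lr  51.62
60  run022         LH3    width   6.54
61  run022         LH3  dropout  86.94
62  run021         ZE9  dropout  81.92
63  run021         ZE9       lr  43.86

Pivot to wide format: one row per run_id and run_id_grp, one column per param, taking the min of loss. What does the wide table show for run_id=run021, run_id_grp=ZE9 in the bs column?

24.87

Rows with run_id=run021, run_id_grp=ZE9 and param=bs: loss values are 31.48, 47.29, 24.87, 81.35.
min(31.48, 47.29, 24.87, 81.35) = 24.87.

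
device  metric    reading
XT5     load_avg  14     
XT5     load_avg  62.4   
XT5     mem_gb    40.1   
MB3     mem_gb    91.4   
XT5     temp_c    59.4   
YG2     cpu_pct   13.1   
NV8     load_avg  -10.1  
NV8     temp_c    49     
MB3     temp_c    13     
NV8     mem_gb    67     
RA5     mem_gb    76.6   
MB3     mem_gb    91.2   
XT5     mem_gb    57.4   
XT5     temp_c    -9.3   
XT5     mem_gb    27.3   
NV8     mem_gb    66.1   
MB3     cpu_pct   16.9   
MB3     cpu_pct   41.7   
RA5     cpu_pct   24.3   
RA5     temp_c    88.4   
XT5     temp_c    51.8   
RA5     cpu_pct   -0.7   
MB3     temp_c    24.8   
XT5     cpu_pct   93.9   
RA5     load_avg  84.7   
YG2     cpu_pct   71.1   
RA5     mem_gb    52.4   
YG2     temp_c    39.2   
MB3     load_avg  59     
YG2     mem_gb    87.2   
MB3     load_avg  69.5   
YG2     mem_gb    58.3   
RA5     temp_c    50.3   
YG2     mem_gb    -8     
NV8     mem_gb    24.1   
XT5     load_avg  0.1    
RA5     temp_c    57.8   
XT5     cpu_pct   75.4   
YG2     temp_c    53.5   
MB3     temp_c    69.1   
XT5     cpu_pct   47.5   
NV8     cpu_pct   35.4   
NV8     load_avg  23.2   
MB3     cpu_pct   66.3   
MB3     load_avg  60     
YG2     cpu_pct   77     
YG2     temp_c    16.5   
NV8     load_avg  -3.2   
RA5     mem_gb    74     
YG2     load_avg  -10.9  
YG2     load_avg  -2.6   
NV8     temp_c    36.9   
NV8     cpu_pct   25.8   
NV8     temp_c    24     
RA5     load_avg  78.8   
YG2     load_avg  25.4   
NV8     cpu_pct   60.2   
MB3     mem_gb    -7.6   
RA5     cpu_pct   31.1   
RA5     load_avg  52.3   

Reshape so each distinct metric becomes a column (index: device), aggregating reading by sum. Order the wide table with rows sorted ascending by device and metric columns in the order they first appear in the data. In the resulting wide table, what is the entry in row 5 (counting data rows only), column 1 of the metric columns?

11.9

With rows sorted ascending by device, row 5 is device=YG2. metric columns in first-appearance order: load_avg, mem_gb, temp_c, cpu_pct; column 1 is load_avg.
Long rows with device=YG2, metric=load_avg: -10.9 + -2.6 + 25.4 = 11.9.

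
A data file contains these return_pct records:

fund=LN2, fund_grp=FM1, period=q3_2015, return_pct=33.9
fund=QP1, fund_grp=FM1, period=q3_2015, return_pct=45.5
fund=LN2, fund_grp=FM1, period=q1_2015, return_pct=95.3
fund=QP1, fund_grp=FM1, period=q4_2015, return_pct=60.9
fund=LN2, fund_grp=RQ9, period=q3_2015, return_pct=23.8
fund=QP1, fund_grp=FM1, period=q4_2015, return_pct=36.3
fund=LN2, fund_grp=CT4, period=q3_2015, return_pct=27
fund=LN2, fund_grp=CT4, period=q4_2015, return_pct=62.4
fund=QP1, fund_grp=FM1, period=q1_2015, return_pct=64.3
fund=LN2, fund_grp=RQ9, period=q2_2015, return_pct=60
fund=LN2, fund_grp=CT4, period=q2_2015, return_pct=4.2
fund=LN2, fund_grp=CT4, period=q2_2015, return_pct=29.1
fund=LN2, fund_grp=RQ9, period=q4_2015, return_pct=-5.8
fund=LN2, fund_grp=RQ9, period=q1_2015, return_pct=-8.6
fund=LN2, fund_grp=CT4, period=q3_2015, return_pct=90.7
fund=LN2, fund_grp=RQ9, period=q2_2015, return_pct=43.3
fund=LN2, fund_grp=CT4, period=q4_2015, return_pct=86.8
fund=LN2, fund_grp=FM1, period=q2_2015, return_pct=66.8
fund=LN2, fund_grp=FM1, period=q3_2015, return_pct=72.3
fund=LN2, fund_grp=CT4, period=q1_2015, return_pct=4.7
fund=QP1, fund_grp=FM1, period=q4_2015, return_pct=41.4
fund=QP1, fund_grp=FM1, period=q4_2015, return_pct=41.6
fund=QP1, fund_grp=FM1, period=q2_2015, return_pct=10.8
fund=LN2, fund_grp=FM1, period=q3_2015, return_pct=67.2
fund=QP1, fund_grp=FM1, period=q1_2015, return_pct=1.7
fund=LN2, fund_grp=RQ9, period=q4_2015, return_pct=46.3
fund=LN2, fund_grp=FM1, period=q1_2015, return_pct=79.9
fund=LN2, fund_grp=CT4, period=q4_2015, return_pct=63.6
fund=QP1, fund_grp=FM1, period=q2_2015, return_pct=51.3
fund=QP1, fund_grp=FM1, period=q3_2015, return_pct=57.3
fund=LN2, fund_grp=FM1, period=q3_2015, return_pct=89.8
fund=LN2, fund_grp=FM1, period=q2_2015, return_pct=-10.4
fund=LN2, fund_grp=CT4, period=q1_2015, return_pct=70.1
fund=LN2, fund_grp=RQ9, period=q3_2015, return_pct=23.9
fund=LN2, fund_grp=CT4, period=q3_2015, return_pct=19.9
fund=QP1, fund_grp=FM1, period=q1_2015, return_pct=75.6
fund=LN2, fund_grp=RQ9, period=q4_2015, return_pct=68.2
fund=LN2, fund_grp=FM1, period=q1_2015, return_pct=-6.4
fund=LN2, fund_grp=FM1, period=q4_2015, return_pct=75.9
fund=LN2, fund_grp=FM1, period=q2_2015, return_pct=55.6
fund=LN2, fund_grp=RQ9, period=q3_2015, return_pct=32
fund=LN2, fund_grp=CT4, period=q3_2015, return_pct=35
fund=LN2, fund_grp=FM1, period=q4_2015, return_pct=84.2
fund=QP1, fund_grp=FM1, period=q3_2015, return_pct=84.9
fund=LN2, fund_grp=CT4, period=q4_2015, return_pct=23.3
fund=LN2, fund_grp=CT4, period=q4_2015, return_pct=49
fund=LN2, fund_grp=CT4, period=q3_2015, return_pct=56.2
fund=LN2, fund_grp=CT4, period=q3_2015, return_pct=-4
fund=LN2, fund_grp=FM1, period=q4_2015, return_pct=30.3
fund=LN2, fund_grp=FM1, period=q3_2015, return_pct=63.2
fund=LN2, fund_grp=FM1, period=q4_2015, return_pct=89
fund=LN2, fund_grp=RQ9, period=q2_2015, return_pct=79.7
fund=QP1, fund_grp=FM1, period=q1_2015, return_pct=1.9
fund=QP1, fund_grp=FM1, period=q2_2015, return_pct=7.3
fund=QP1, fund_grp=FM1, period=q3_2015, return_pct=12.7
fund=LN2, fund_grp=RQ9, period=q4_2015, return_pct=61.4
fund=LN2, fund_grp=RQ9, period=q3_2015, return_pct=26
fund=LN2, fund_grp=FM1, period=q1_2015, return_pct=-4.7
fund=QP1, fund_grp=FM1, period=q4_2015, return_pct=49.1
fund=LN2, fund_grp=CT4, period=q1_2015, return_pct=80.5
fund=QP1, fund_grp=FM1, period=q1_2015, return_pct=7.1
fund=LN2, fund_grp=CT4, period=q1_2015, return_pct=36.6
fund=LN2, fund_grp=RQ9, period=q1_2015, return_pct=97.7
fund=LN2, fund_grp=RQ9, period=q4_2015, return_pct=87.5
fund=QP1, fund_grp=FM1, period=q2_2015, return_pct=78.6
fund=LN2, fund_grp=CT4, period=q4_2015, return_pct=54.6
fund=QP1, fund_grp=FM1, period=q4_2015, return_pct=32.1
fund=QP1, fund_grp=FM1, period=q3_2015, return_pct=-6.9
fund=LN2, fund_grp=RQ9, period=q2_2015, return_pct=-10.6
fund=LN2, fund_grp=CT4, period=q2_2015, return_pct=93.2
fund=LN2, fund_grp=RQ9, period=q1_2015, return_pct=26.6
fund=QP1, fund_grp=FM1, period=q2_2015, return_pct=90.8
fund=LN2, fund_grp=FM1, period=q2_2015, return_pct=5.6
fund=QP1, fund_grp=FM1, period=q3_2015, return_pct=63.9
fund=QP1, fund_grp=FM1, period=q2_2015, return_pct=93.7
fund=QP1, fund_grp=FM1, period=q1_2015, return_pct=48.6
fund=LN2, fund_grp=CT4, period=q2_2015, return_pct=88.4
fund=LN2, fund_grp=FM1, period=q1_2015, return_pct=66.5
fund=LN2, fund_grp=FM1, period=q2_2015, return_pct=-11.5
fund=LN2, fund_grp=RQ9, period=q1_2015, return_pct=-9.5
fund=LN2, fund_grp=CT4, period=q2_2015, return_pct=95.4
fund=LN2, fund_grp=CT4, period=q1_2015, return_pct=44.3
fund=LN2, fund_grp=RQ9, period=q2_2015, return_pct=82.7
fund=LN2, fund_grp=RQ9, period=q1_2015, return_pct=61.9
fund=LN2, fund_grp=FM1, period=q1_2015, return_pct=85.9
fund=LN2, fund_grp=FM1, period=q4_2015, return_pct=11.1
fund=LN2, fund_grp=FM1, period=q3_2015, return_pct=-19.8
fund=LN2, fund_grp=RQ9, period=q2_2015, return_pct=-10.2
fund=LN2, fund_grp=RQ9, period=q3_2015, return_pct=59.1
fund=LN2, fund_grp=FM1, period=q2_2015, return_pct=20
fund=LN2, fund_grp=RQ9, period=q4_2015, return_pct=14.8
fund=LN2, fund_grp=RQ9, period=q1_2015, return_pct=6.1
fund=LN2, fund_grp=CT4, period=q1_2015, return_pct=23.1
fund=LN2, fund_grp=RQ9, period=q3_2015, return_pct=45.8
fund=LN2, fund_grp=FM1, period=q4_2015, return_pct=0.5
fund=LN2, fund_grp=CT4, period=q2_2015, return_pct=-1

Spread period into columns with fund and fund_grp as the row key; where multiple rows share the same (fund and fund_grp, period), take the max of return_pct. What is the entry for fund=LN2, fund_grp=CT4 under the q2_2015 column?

Rows with fund=LN2, fund_grp=CT4 and period=q2_2015: return_pct values are 4.2, 29.1, 93.2, 88.4, 95.4, -1.
max(4.2, 29.1, 93.2, 88.4, 95.4, -1) = 95.4.

95.4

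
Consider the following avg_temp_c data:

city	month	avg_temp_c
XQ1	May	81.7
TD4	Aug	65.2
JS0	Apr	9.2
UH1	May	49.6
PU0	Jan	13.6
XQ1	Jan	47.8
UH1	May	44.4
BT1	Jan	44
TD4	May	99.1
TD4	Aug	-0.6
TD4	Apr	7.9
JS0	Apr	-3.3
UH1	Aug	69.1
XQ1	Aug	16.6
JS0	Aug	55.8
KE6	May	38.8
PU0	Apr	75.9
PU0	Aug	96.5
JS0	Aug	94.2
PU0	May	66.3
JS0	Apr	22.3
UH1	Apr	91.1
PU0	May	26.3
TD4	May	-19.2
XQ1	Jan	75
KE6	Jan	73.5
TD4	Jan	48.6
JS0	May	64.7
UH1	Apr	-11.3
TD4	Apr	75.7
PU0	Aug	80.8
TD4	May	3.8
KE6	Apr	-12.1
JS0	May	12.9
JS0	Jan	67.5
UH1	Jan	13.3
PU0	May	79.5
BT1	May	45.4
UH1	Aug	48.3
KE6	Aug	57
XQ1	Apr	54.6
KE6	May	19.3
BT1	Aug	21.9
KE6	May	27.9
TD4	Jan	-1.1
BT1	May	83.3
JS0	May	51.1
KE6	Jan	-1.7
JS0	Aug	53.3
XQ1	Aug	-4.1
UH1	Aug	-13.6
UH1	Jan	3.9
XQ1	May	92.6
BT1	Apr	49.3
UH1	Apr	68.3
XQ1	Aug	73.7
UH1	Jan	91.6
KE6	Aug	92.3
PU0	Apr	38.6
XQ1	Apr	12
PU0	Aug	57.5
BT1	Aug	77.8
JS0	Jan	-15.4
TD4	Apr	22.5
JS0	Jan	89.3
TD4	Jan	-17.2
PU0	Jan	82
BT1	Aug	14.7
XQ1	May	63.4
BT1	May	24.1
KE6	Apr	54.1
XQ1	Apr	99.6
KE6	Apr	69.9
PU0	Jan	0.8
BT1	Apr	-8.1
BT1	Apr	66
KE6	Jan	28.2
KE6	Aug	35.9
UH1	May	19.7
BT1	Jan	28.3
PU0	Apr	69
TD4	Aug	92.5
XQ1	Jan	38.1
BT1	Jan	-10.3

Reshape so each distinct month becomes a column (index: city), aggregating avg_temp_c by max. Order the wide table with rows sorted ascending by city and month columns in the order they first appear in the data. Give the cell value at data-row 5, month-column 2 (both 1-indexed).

92.5

With rows sorted ascending by city, row 5 is city=TD4. month columns in first-appearance order: May, Aug, Apr, Jan; column 2 is Aug.
Long rows with city=TD4, month=Aug: max(65.2, -0.6, 92.5) = 92.5.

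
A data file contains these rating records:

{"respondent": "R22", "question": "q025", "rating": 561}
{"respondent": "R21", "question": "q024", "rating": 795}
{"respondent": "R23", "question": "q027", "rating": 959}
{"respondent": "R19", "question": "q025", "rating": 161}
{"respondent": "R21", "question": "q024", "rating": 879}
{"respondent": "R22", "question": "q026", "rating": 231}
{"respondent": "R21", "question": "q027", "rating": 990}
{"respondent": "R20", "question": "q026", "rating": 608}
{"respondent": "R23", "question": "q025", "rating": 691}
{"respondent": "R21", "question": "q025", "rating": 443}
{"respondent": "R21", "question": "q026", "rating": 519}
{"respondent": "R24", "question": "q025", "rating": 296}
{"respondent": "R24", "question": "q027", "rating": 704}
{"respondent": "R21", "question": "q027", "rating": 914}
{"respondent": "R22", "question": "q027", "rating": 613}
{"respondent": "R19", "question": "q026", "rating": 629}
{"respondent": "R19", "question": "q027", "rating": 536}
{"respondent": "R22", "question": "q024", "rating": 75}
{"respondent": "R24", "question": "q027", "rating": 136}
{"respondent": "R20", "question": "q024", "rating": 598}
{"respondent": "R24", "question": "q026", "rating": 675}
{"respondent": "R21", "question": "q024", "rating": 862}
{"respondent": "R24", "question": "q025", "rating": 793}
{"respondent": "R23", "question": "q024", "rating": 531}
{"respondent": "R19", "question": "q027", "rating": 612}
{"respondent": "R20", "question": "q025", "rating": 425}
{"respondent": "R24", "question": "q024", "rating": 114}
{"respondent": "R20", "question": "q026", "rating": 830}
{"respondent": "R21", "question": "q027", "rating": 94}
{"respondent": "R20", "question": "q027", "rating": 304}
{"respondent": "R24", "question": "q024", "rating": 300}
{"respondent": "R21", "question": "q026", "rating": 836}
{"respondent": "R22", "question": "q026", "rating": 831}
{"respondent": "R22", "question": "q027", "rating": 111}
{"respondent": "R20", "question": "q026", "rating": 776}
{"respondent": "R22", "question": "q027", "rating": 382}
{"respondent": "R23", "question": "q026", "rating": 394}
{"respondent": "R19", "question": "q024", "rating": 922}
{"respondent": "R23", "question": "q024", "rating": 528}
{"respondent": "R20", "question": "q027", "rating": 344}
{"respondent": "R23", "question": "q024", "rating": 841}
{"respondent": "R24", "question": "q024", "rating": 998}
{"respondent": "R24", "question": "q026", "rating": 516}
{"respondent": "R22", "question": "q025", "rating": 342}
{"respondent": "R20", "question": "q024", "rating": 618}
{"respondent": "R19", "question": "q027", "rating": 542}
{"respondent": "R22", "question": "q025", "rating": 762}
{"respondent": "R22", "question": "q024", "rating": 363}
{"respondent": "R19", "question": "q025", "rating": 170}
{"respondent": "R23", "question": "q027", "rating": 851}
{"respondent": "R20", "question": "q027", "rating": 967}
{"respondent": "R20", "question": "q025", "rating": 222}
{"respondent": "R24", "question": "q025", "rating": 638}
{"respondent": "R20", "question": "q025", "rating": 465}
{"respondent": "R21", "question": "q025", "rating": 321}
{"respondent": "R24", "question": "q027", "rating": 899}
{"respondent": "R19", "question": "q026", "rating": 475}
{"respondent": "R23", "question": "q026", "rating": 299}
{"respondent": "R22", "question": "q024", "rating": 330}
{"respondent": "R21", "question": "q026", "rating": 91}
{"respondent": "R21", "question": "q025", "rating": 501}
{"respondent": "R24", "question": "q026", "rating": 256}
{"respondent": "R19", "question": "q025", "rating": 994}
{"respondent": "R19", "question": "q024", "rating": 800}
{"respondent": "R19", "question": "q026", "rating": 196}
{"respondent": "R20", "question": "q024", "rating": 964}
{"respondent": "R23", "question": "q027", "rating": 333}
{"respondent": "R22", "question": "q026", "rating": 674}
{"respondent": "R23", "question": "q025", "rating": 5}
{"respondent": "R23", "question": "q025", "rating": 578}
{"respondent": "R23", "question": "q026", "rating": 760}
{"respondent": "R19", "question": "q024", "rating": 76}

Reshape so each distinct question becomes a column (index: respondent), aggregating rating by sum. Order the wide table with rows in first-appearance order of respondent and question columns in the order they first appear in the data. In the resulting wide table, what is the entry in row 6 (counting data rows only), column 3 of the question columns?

With rows in first-appearance order of respondent, row 6 is respondent=R24. question columns in first-appearance order: q025, q024, q027, q026; column 3 is q027.
Long rows with respondent=R24, question=q027: 704 + 136 + 899 = 1739.

1739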